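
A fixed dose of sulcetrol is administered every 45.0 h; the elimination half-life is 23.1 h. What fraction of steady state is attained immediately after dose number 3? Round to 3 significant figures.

0.983

k = ln 2 / 23.1 = 0.03001 h⁻¹
f_n = 1 − e^(−nkτ) = 1 − e^(−3 × 0.03001 × 45.0) = 1 − e^(−4.051) = 1 − 0.01741 ≈ 0.983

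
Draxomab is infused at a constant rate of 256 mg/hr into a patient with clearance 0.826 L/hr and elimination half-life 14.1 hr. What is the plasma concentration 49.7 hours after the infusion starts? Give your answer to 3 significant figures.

283 mg/L

Css = rate / CL = 256 / 0.826 = 309.9 mg/L
k = ln 2 / 14.1 = 0.04916 hr⁻¹
C(t) = Css (1 − e^(−kt)) = 309.9 × (1 − e^(−2.443)) = 309.9 × 0.9131 ≈ 283 mg/L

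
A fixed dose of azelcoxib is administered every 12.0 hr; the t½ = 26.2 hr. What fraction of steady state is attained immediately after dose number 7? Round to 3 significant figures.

0.892

k = ln 2 / 26.2 = 0.02646 hr⁻¹
f_n = 1 − e^(−nkτ) = 1 − e^(−7 × 0.02646 × 12.0) = 1 − e^(−2.222) = 1 − 0.1084 ≈ 0.892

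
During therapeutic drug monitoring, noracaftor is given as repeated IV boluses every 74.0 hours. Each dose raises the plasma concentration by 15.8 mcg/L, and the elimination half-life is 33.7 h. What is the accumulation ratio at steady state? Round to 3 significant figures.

k = ln 2 / 33.7 = 0.02057 h⁻¹
Fraction remaining after one interval: e^(−kτ) = e^(−0.02057 × 74.0) = 0.2183
R = 1 / (1 − 0.2183) = 1 / 0.7817 ≈ 1.28

1.28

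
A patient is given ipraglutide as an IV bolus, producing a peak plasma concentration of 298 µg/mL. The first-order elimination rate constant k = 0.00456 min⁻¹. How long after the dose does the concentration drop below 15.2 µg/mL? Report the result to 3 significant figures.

C(t) = C₀ e^(−kt)  ⇒  t = ln(C₀/C) / k
t = ln(298/15.2) / 0.004560 = 2.976 / 0.004560 ≈ 653 minutes

653 minutes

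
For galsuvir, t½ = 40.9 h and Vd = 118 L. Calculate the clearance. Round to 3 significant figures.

k = ln 2 / t½ = ln 2 / 40.9 = 0.01695 h⁻¹
CL = k · V = 0.01695 × 118 ≈ 2.00 L/h

2.00 L/h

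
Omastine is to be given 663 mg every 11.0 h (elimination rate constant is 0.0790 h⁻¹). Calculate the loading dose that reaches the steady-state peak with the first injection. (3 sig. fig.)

1140 mg

Accumulation ratio R = 1 / (1 − e^(−kτ)) = 1 / (1 − e^(−0.07900×11.0)) = 1 / (1 − 0.4194) = 1.722
Loading dose = maintenance dose × R = 663 × 1.722 ≈ 1140 mg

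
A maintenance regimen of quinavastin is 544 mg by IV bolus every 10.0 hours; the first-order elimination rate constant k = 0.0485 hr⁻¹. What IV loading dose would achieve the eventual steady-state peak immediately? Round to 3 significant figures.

1420 mg

Accumulation ratio R = 1 / (1 − e^(−kτ)) = 1 / (1 − e^(−0.04850×10.0)) = 1 / (1 − 0.6157) = 2.602
Loading dose = maintenance dose × R = 544 × 2.602 ≈ 1420 mg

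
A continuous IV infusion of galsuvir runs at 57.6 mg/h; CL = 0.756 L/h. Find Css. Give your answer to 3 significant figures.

Css = infusion rate / CL = 57.6 / 0.756 ≈ 76.2 mg/L

76.2 mg/L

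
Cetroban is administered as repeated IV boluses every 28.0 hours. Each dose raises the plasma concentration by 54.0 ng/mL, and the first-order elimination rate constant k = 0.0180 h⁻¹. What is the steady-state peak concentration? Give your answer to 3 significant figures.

136 ng/mL

Fraction remaining after one interval: e^(−kτ) = e^(−0.01800 × 28.0) = 0.6041
R = 1 / (1 − 0.6041) = 2.526
Css,max = 54.0 × 2.526 ≈ 136 ng/mL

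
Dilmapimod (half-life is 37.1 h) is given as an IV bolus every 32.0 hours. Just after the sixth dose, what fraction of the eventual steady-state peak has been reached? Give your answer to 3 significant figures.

k = ln 2 / 37.1 = 0.01868 h⁻¹
f_n = 1 − e^(−nkτ) = 1 − e^(−6 × 0.01868 × 32.0) = 1 − e^(−3.587) = 1 − 0.02768 ≈ 0.972

0.972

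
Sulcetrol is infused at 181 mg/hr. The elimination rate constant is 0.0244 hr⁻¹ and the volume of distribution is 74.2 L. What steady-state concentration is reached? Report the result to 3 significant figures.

100 µg/mL

CL = k · V = 0.0244 × 74.2 = 1.810 L/hr
Css = rate / CL = 181 / 1.810 ≈ 100 µg/mL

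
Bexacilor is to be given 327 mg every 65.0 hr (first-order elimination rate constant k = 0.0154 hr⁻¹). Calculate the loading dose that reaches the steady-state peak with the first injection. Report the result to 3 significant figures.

517 mg

Accumulation ratio R = 1 / (1 − e^(−kτ)) = 1 / (1 − e^(−0.01540×65.0)) = 1 / (1 − 0.3675) = 1.581
Loading dose = maintenance dose × R = 327 × 1.581 ≈ 517 mg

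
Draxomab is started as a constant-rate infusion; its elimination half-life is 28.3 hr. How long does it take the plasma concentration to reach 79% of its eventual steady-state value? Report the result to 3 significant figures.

k = ln 2 / 28.3 = 0.02449 hr⁻¹
f = 1 − e^(−kt)  ⇒  t = −ln(1 − f) / k
t = −ln(1 − 0.79) / 0.02449 = 1.561 / 0.02449 ≈ 63.7 hours

63.7 hours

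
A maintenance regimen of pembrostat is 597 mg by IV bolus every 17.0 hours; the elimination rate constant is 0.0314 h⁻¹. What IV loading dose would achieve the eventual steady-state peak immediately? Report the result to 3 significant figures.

1440 mg

Accumulation ratio R = 1 / (1 − e^(−kτ)) = 1 / (1 − e^(−0.03140×17.0)) = 1 / (1 − 0.5864) = 2.418
Loading dose = maintenance dose × R = 597 × 2.418 ≈ 1440 mg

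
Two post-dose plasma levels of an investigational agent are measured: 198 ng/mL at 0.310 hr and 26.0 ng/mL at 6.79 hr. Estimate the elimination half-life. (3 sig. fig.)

2.21 hours

k = ln(C₁/C₂) / (t₂ − t₁) = ln(198/26.0) / (6.79 − 0.310)
  = 2.030 / 6.480 = 0.3133 hr⁻¹
t½ = ln 2 / k = ln 2 / 0.3133 ≈ 2.21 hours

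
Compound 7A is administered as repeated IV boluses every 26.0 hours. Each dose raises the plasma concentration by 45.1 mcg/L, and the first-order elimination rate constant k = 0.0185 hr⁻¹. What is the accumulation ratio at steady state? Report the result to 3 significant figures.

2.62

Fraction remaining after one interval: e^(−kτ) = e^(−0.01850 × 26.0) = 0.6182
R = 1 / (1 − 0.6182) = 1 / 0.3818 ≈ 2.62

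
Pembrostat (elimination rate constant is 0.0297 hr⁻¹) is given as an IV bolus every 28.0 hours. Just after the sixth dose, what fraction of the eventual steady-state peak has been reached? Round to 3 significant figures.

f_n = 1 − e^(−nkτ) = 1 − e^(−6 × 0.02970 × 28.0) = 1 − e^(−4.990) = 1 − 0.006808 ≈ 0.993

0.993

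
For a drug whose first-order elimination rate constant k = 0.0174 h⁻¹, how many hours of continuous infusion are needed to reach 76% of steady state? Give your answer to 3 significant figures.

82.0 hours

f = 1 − e^(−kt)  ⇒  t = −ln(1 − f) / k
t = −ln(1 − 0.76) / 0.01740 = 1.427 / 0.01740 ≈ 82.0 hours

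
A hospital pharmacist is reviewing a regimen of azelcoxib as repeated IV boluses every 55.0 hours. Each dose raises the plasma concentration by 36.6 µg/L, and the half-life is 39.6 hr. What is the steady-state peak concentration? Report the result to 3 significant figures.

59.2 µg/L

k = ln 2 / 39.6 = 0.01750 hr⁻¹
Fraction remaining after one interval: e^(−kτ) = e^(−0.01750 × 55.0) = 0.3819
R = 1 / (1 − 0.3819) = 1.618
Css,max = 36.6 × 1.618 ≈ 59.2 µg/L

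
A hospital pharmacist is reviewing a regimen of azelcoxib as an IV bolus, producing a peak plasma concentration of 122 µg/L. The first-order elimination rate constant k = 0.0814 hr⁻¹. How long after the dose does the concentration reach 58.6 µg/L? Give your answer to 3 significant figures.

9.01 hours

C(t) = C₀ e^(−kt)  ⇒  t = ln(C₀/C) / k
t = ln(122/58.6) / 0.08140 = 0.7333 / 0.08140 ≈ 9.01 hours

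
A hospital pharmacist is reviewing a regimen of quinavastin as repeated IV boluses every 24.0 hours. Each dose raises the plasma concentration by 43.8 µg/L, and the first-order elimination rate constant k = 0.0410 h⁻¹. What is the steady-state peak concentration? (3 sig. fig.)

Fraction remaining after one interval: e^(−kτ) = e^(−0.04100 × 24.0) = 0.3738
R = 1 / (1 − 0.3738) = 1.597
Css,max = 43.8 × 1.597 ≈ 69.9 µg/L

69.9 µg/L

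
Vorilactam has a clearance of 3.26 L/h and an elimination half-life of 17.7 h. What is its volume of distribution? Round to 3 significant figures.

k = ln 2 / t½ = ln 2 / 17.7 = 0.03916 h⁻¹
V = CL / k = 3.26 / 0.03916 ≈ 83.2 L

83.2 L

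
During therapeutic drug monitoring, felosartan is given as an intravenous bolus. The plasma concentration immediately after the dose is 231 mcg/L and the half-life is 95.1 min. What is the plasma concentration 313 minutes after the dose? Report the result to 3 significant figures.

23.6 mcg/L

k = ln 2 / 95.1 = 0.007289 min⁻¹
313 min is 3.291 half-lives, so C = 231 × (1/2)^3.291 = 231 × 0.1021 ≈ 23.6 mcg/L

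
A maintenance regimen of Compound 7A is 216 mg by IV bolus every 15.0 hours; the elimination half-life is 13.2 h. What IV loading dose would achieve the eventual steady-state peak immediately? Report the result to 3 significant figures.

k = ln 2 / 13.2 = 0.05251 h⁻¹
Accumulation ratio R = 1 / (1 − e^(−kτ)) = 1 / (1 − e^(−0.05251×15.0)) = 1 / (1 − 0.4549) = 1.835
Loading dose = maintenance dose × R = 216 × 1.835 ≈ 396 mg

396 mg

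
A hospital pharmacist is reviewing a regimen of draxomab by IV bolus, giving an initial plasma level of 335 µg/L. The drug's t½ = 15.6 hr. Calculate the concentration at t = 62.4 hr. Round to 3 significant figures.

k = ln 2 / 15.6 = 0.04443 hr⁻¹
C(t) = C₀ e^(−kt) = 335 × e^(−0.04443 × 62.4) = 335 × e^(−2.773) = 335 × 0.06250 ≈ 20.9 µg/L

20.9 µg/L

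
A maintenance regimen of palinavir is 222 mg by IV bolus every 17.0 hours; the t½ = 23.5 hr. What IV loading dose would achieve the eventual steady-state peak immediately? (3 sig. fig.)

k = ln 2 / 23.5 = 0.02950 hr⁻¹
Accumulation ratio R = 1 / (1 − e^(−kτ)) = 1 / (1 − e^(−0.02950×17.0)) = 1 / (1 − 0.6057) = 2.536
Loading dose = maintenance dose × R = 222 × 2.536 ≈ 563 mg

563 mg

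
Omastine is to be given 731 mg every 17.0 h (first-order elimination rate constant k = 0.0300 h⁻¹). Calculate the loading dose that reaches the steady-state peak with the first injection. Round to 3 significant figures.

Accumulation ratio R = 1 / (1 − e^(−kτ)) = 1 / (1 − e^(−0.03000×17.0)) = 1 / (1 − 0.6005) = 2.503
Loading dose = maintenance dose × R = 731 × 2.503 ≈ 1830 mg

1830 mg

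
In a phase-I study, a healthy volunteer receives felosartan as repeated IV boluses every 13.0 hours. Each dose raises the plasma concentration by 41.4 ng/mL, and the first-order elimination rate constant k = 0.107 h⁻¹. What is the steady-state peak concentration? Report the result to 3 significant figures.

55.1 ng/mL

Fraction remaining after one interval: e^(−kτ) = e^(−0.1070 × 13.0) = 0.2488
R = 1 / (1 − 0.2488) = 1.331
Css,max = 41.4 × 1.331 ≈ 55.1 ng/mL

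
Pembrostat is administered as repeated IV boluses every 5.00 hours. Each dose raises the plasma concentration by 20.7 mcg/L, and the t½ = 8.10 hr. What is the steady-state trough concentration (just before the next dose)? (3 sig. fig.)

38.8 mcg/L

k = ln 2 / 8.10 = 0.08557 hr⁻¹
Fraction remaining after one interval: e^(−kτ) = e^(−0.08557 × 5.00) = 0.6519
R = 1 / (1 − 0.6519) = 2.873
Css,max = 20.7 × 2.873 = 59.47 mcg/L
Css,min = Css,max × e^(−kτ) = 59.47 × 0.6519 ≈ 38.8 mcg/L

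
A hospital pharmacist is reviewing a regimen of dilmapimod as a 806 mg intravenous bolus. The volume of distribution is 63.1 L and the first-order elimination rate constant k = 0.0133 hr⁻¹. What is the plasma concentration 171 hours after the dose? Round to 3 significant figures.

C₀ = dose / V = 806 / 63.1 = 12.77 µg/mL
C(t) = C₀ e^(−kt) = 12.77 × e^(−0.01330 × 171) = 12.77 × e^(−2.274) = 12.77 × 0.1029 ≈ 1.31 µg/mL

1.31 µg/mL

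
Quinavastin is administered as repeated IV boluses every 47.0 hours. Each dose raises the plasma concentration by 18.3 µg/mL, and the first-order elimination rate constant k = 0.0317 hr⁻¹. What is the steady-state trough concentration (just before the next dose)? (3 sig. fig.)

5.32 µg/mL

Fraction remaining after one interval: e^(−kτ) = e^(−0.03170 × 47.0) = 0.2254
R = 1 / (1 − 0.2254) = 1.291
Css,max = 18.3 × 1.291 = 23.62 µg/mL
Css,min = Css,max × e^(−kτ) = 23.62 × 0.2254 ≈ 5.32 µg/mL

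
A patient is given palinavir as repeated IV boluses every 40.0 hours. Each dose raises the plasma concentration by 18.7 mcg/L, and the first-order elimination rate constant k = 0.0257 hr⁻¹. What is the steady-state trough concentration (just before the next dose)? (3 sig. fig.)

10.4 mcg/L

Fraction remaining after one interval: e^(−kτ) = e^(−0.02570 × 40.0) = 0.3577
R = 1 / (1 − 0.3577) = 1.557
Css,max = 18.7 × 1.557 = 29.12 mcg/L
Css,min = Css,max × e^(−kτ) = 29.12 × 0.3577 ≈ 10.4 mcg/L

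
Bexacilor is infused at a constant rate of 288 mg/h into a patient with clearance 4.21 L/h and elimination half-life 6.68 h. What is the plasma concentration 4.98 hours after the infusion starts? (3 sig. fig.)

27.6 mg/L

Css = rate / CL = 288 / 4.21 = 68.41 mg/L
k = ln 2 / 6.68 = 0.1038 h⁻¹
C(t) = Css (1 − e^(−kt)) = 68.41 × (1 − e^(−0.5167)) = 68.41 × 0.4035 ≈ 27.6 mg/L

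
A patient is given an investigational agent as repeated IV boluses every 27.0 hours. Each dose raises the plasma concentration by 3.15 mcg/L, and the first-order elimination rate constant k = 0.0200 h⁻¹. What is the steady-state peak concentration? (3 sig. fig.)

7.55 mcg/L

Fraction remaining after one interval: e^(−kτ) = e^(−0.02000 × 27.0) = 0.5827
R = 1 / (1 − 0.5827) = 2.397
Css,max = 3.15 × 2.397 ≈ 7.55 mcg/L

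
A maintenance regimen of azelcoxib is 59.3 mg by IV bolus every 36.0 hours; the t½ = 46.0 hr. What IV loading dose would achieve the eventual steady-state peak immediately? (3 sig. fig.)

142 mg

k = ln 2 / 46.0 = 0.01507 hr⁻¹
Accumulation ratio R = 1 / (1 − e^(−kτ)) = 1 / (1 − e^(−0.01507×36.0)) = 1 / (1 − 0.5813) = 2.388
Loading dose = maintenance dose × R = 59.3 × 2.388 ≈ 142 mg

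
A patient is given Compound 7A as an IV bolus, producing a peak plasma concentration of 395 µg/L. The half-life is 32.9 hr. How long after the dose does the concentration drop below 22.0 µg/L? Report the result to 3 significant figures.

137 hours

k = ln 2 / 32.9 = 0.02107 hr⁻¹
C(t) = C₀ e^(−kt)  ⇒  t = ln(C₀/C) / k
t = ln(395/22.0) / 0.02107 = 2.888 / 0.02107 ≈ 137 hours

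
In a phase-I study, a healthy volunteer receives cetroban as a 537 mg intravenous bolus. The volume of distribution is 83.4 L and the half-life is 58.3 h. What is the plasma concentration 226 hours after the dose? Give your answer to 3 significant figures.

0.438 µg/mL

C₀ = dose / V = 537 / 83.4 = 6.439 µg/mL
k = ln 2 / 58.3 = 0.01189 h⁻¹
C(t) = C₀ e^(−kt) = 6.439 × e^(−0.01189 × 226) = 6.439 × e^(−2.687) = 6.439 × 0.06809 ≈ 0.438 µg/mL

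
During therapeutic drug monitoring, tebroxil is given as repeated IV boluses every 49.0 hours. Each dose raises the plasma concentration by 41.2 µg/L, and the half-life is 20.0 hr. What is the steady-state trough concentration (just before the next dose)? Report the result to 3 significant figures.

k = ln 2 / 20.0 = 0.03466 hr⁻¹
Fraction remaining after one interval: e^(−kτ) = e^(−0.03466 × 49.0) = 0.1830
R = 1 / (1 − 0.1830) = 1.224
Css,max = 41.2 × 1.224 = 50.43 µg/L
Css,min = Css,max × e^(−kτ) = 50.43 × 0.1830 ≈ 9.23 µg/L

9.23 µg/L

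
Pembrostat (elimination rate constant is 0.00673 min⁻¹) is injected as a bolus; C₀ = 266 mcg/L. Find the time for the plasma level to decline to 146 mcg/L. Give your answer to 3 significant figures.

C(t) = C₀ e^(−kt)  ⇒  t = ln(C₀/C) / k
t = ln(266/146) / 0.006730 = 0.5999 / 0.006730 ≈ 89.1 minutes

89.1 minutes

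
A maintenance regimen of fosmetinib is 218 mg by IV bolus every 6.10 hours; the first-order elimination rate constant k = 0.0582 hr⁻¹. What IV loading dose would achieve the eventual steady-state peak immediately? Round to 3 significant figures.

729 mg

Accumulation ratio R = 1 / (1 − e^(−kτ)) = 1 / (1 − e^(−0.05820×6.10)) = 1 / (1 − 0.7012) = 3.346
Loading dose = maintenance dose × R = 218 × 3.346 ≈ 729 mg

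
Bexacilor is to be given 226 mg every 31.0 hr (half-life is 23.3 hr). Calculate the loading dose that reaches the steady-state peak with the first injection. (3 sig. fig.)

375 mg

k = ln 2 / 23.3 = 0.02975 hr⁻¹
Accumulation ratio R = 1 / (1 − e^(−kτ)) = 1 / (1 − e^(−0.02975×31.0)) = 1 / (1 − 0.3976) = 1.660
Loading dose = maintenance dose × R = 226 × 1.660 ≈ 375 mg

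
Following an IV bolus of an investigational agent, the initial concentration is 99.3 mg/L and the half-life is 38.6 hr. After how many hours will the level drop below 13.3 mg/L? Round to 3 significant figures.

k = ln 2 / 38.6 = 0.01796 hr⁻¹
C(t) = C₀ e^(−kt)  ⇒  t = ln(C₀/C) / k
t = ln(99.3/13.3) / 0.01796 = 2.010 / 0.01796 ≈ 112 hours

112 hours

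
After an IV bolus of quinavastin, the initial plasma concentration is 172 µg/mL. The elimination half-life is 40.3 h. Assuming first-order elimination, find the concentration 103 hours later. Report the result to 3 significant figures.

29.3 µg/mL

k = ln 2 / 40.3 = 0.01720 h⁻¹
103 h is 2.556 half-lives, so C = 172 × (1/2)^2.556 = 172 × 0.1701 ≈ 29.3 µg/mL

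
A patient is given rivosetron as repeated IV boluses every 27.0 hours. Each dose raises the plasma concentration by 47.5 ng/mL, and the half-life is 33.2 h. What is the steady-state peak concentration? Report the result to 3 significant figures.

k = ln 2 / 33.2 = 0.02088 h⁻¹
Fraction remaining after one interval: e^(−kτ) = e^(−0.02088 × 27.0) = 0.5691
R = 1 / (1 − 0.5691) = 2.321
Css,max = 47.5 × 2.321 ≈ 110 ng/mL

110 ng/mL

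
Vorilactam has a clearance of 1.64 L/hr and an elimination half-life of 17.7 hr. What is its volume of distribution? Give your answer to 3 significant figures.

k = ln 2 / t½ = ln 2 / 17.7 = 0.03916 hr⁻¹
V = CL / k = 1.64 / 0.03916 ≈ 41.9 L

41.9 L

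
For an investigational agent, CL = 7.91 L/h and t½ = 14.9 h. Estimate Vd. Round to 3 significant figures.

170 L

k = ln 2 / t½ = ln 2 / 14.9 = 0.04652 h⁻¹
V = CL / k = 7.91 / 0.04652 ≈ 170 L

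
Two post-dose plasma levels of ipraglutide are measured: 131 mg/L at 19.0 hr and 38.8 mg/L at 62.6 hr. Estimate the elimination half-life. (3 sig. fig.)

24.8 hours

k = ln(C₁/C₂) / (t₂ − t₁) = ln(131/38.8) / (62.6 − 19.0)
  = 1.217 / 43.60 = 0.02791 hr⁻¹
t½ = ln 2 / k = ln 2 / 0.02791 ≈ 24.8 hours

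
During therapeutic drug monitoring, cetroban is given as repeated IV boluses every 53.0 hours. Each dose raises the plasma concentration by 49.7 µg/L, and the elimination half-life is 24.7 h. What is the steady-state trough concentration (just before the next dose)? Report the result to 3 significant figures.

14.5 µg/L

k = ln 2 / 24.7 = 0.02806 h⁻¹
Fraction remaining after one interval: e^(−kτ) = e^(−0.02806 × 53.0) = 0.2260
R = 1 / (1 − 0.2260) = 1.292
Css,max = 49.7 × 1.292 = 64.21 µg/L
Css,min = Css,max × e^(−kτ) = 64.21 × 0.2260 ≈ 14.5 µg/L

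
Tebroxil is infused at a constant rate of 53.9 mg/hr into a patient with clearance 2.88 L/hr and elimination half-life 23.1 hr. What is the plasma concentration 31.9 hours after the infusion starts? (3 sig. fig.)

Css = rate / CL = 53.9 / 2.88 = 18.72 µg/mL
k = ln 2 / 23.1 = 0.03001 hr⁻¹
C(t) = Css (1 − e^(−kt)) = 18.72 × (1 − e^(−0.9572)) = 18.72 × 0.6160 ≈ 11.5 µg/mL

11.5 µg/mL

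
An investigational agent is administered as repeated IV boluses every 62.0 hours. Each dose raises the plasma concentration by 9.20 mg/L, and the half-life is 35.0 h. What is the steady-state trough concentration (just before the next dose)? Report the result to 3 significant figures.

3.81 mg/L

k = ln 2 / 35.0 = 0.01980 h⁻¹
Fraction remaining after one interval: e^(−kτ) = e^(−0.01980 × 62.0) = 0.2929
R = 1 / (1 − 0.2929) = 1.414
Css,max = 9.20 × 1.414 = 13.01 mg/L
Css,min = Css,max × e^(−kτ) = 13.01 × 0.2929 ≈ 3.81 mg/L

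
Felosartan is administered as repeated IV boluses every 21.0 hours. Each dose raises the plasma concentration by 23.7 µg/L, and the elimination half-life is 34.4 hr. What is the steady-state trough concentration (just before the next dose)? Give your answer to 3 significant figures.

k = ln 2 / 34.4 = 0.02015 hr⁻¹
Fraction remaining after one interval: e^(−kτ) = e^(−0.02015 × 21.0) = 0.6550
R = 1 / (1 − 0.6550) = 2.898
Css,max = 23.7 × 2.898 = 68.69 µg/L
Css,min = Css,max × e^(−kτ) = 68.69 × 0.6550 ≈ 45.0 µg/L

45.0 µg/L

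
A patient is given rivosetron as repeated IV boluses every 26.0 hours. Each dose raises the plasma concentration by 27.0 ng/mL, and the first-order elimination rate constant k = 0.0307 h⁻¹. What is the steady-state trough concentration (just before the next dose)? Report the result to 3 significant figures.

Fraction remaining after one interval: e^(−kτ) = e^(−0.03070 × 26.0) = 0.4501
R = 1 / (1 − 0.4501) = 1.819
Css,max = 27.0 × 1.819 = 49.10 ng/mL
Css,min = Css,max × e^(−kτ) = 49.10 × 0.4501 ≈ 22.1 ng/mL

22.1 ng/mL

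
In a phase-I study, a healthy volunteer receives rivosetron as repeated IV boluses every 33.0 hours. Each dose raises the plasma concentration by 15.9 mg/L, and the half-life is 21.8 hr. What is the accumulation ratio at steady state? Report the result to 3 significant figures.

k = ln 2 / 21.8 = 0.03180 hr⁻¹
Fraction remaining after one interval: e^(−kτ) = e^(−0.03180 × 33.0) = 0.3502
R = 1 / (1 − 0.3502) = 1 / 0.6498 ≈ 1.54

1.54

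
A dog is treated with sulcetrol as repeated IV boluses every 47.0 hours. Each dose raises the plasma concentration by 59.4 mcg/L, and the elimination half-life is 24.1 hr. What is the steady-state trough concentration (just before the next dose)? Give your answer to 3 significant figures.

20.7 mcg/L

k = ln 2 / 24.1 = 0.02876 hr⁻¹
Fraction remaining after one interval: e^(−kτ) = e^(−0.02876 × 47.0) = 0.2588
R = 1 / (1 − 0.2588) = 1.349
Css,max = 59.4 × 1.349 = 80.14 mcg/L
Css,min = Css,max × e^(−kτ) = 80.14 × 0.2588 ≈ 20.7 mcg/L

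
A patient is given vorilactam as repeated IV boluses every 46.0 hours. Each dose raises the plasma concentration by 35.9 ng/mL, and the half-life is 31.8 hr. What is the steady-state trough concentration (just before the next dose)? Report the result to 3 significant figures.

20.8 ng/mL

k = ln 2 / 31.8 = 0.02180 hr⁻¹
Fraction remaining after one interval: e^(−kτ) = e^(−0.02180 × 46.0) = 0.3669
R = 1 / (1 − 0.3669) = 1.580
Css,max = 35.9 × 1.580 = 56.71 ng/mL
Css,min = Css,max × e^(−kτ) = 56.71 × 0.3669 ≈ 20.8 ng/mL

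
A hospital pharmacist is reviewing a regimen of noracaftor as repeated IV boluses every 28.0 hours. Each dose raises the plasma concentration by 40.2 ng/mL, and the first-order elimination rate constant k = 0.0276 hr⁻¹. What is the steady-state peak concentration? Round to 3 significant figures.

Fraction remaining after one interval: e^(−kτ) = e^(−0.02760 × 28.0) = 0.4617
R = 1 / (1 − 0.4617) = 1.858
Css,max = 40.2 × 1.858 ≈ 74.7 ng/mL

74.7 ng/mL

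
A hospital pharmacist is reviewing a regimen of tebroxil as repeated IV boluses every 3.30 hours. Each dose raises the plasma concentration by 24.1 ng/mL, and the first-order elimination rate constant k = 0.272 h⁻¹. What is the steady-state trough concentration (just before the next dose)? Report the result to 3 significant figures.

Fraction remaining after one interval: e^(−kτ) = e^(−0.2720 × 3.30) = 0.4075
R = 1 / (1 − 0.4075) = 1.688
Css,max = 24.1 × 1.688 = 40.68 ng/mL
Css,min = Css,max × e^(−kτ) = 40.68 × 0.4075 ≈ 16.6 ng/mL

16.6 ng/mL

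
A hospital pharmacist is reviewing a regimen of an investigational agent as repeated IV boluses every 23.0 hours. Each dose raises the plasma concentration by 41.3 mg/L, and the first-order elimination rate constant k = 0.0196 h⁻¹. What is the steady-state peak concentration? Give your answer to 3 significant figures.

114 mg/L

Fraction remaining after one interval: e^(−kτ) = e^(−0.01960 × 23.0) = 0.6371
R = 1 / (1 − 0.6371) = 2.756
Css,max = 41.3 × 2.756 ≈ 114 mg/L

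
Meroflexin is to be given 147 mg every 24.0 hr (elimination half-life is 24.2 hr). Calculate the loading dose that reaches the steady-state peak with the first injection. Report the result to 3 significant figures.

k = ln 2 / 24.2 = 0.02864 hr⁻¹
Accumulation ratio R = 1 / (1 − e^(−kτ)) = 1 / (1 − e^(−0.02864×24.0)) = 1 / (1 − 0.5029) = 2.012
Loading dose = maintenance dose × R = 147 × 2.012 ≈ 296 mg

296 mg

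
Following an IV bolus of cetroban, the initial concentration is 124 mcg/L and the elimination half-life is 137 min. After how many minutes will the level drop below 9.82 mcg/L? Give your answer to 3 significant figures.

k = ln 2 / 137 = 0.005059 min⁻¹
C(t) = C₀ e^(−kt)  ⇒  t = ln(C₀/C) / k
t = ln(124/9.82) / 0.005059 = 2.536 / 0.005059 ≈ 501 minutes

501 minutes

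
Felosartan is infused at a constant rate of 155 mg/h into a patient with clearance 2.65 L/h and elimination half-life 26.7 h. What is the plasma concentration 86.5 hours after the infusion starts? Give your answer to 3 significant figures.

Css = rate / CL = 155 / 2.65 = 58.49 mg/L
k = ln 2 / 26.7 = 0.02596 h⁻¹
C(t) = Css (1 − e^(−kt)) = 58.49 × (1 − e^(−2.246)) = 58.49 × 0.8941 ≈ 52.3 mg/L

52.3 mg/L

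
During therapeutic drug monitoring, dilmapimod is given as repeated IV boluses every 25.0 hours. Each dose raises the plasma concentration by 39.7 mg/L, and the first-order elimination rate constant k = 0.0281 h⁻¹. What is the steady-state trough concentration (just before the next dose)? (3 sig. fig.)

Fraction remaining after one interval: e^(−kτ) = e^(−0.02810 × 25.0) = 0.4953
R = 1 / (1 − 0.4953) = 1.982
Css,max = 39.7 × 1.982 = 78.67 mg/L
Css,min = Css,max × e^(−kτ) = 78.67 × 0.4953 ≈ 39.0 mg/L

39.0 mg/L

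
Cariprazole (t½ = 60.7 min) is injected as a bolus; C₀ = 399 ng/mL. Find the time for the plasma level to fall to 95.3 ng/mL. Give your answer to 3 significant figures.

k = ln 2 / 60.7 = 0.01142 min⁻¹
C(t) = C₀ e^(−kt)  ⇒  t = ln(C₀/C) / k
t = ln(399/95.3) / 0.01142 = 1.432 / 0.01142 ≈ 125 minutes

125 minutes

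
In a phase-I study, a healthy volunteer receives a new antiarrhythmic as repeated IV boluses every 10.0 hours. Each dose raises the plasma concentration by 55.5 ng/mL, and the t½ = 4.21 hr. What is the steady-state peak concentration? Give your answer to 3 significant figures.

68.8 ng/mL

k = ln 2 / 4.21 = 0.1646 hr⁻¹
Fraction remaining after one interval: e^(−kτ) = e^(−0.1646 × 10.0) = 0.1927
R = 1 / (1 − 0.1927) = 1.239
Css,max = 55.5 × 1.239 ≈ 68.8 ng/mL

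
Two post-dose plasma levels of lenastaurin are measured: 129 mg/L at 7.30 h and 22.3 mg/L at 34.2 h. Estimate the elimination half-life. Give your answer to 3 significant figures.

k = ln(C₁/C₂) / (t₂ − t₁) = ln(129/22.3) / (34.2 − 7.30)
  = 1.755 / 26.90 = 0.06525 h⁻¹
t½ = ln 2 / k = ln 2 / 0.06525 ≈ 10.6 hours

10.6 hours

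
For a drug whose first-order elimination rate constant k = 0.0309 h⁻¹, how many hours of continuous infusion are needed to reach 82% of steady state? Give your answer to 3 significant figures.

55.5 hours

f = 1 − e^(−kt)  ⇒  t = −ln(1 − f) / k
t = −ln(1 − 0.82) / 0.03090 = 1.715 / 0.03090 ≈ 55.5 hours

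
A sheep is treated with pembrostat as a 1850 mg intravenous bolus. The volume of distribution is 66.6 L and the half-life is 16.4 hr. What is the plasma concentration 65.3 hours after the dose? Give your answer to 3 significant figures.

1.76 mg/L

C₀ = dose / V = 1850 / 66.6 = 27.78 mg/L
k = ln 2 / 16.4 = 0.04227 hr⁻¹
C(t) = C₀ e^(−kt) = 27.78 × e^(−0.04227 × 65.3) = 27.78 × e^(−2.760) = 27.78 × 0.06330 ≈ 1.76 mg/L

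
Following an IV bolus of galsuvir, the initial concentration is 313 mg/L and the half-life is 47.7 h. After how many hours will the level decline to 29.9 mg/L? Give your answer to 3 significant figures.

k = ln 2 / 47.7 = 0.01453 h⁻¹
C(t) = C₀ e^(−kt)  ⇒  t = ln(C₀/C) / k
t = ln(313/29.9) / 0.01453 = 2.348 / 0.01453 ≈ 162 hours

162 hours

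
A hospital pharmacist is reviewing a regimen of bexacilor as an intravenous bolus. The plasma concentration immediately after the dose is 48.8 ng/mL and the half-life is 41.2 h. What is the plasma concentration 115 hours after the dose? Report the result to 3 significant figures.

7.05 ng/mL

k = ln 2 / 41.2 = 0.01682 h⁻¹
115 h is 2.791 half-lives, so C = 48.8 × (1/2)^2.791 = 48.8 × 0.1445 ≈ 7.05 ng/mL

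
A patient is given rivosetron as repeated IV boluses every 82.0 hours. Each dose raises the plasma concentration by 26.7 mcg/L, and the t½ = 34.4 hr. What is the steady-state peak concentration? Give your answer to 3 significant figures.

k = ln 2 / 34.4 = 0.02015 hr⁻¹
Fraction remaining after one interval: e^(−kτ) = e^(−0.02015 × 82.0) = 0.1916
R = 1 / (1 − 0.1916) = 1.237
Css,max = 26.7 × 1.237 ≈ 33.0 mcg/L

33.0 mcg/L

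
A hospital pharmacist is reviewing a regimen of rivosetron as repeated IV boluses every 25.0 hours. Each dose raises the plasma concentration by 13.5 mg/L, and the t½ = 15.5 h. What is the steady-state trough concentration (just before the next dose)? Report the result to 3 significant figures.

k = ln 2 / 15.5 = 0.04472 h⁻¹
Fraction remaining after one interval: e^(−kτ) = e^(−0.04472 × 25.0) = 0.3269
R = 1 / (1 − 0.3269) = 1.486
Css,max = 13.5 × 1.486 = 20.06 mg/L
Css,min = Css,max × e^(−kτ) = 20.06 × 0.3269 ≈ 6.56 mg/L

6.56 mg/L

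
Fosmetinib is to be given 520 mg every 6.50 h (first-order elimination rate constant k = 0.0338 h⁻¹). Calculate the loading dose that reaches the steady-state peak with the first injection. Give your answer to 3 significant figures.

Accumulation ratio R = 1 / (1 − e^(−kτ)) = 1 / (1 − e^(−0.03380×6.50)) = 1 / (1 − 0.8028) = 5.070
Loading dose = maintenance dose × R = 520 × 5.070 ≈ 2640 mg

2640 mg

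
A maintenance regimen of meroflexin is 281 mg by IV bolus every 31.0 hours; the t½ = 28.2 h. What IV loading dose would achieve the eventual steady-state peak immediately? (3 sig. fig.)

527 mg

k = ln 2 / 28.2 = 0.02458 h⁻¹
Accumulation ratio R = 1 / (1 − e^(−kτ)) = 1 / (1 − e^(−0.02458×31.0)) = 1 / (1 − 0.4667) = 1.875
Loading dose = maintenance dose × R = 281 × 1.875 ≈ 527 mg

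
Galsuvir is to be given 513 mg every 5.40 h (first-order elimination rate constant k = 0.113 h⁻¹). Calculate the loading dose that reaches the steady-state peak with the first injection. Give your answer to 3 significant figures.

Accumulation ratio R = 1 / (1 − e^(−kτ)) = 1 / (1 − e^(−0.1130×5.40)) = 1 / (1 − 0.5432) = 2.189
Loading dose = maintenance dose × R = 513 × 2.189 ≈ 1120 mg

1120 mg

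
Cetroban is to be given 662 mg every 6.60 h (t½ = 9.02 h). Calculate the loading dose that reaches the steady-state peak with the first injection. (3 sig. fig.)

1660 mg

k = ln 2 / 9.02 = 0.07685 h⁻¹
Accumulation ratio R = 1 / (1 − e^(−kτ)) = 1 / (1 − e^(−0.07685×6.60)) = 1 / (1 − 0.6022) = 2.514
Loading dose = maintenance dose × R = 662 × 2.514 ≈ 1660 mg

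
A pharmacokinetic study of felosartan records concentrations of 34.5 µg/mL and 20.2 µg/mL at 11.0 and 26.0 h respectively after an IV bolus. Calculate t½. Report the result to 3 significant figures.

19.4 hours

k = ln(C₁/C₂) / (t₂ − t₁) = ln(34.5/20.2) / (26.0 − 11.0)
  = 0.5353 / 15.00 = 0.03569 h⁻¹
t½ = ln 2 / k = ln 2 / 0.03569 ≈ 19.4 hours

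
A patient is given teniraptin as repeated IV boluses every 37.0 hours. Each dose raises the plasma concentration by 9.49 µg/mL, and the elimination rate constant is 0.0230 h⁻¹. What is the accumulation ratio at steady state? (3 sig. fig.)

Fraction remaining after one interval: e^(−kτ) = e^(−0.02300 × 37.0) = 0.4270
R = 1 / (1 − 0.4270) = 1 / 0.5730 ≈ 1.75

1.75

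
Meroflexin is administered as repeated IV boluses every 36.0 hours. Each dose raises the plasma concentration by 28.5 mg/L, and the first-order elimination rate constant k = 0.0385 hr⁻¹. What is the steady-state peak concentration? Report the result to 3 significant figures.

Fraction remaining after one interval: e^(−kτ) = e^(−0.03850 × 36.0) = 0.2501
R = 1 / (1 − 0.2501) = 1.333
Css,max = 28.5 × 1.333 ≈ 38.0 mg/L

38.0 mg/L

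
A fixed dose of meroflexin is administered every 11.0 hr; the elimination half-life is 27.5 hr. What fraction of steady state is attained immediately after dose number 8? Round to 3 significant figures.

k = ln 2 / 27.5 = 0.02521 hr⁻¹
f_n = 1 − e^(−nkτ) = 1 − e^(−8 × 0.02521 × 11.0) = 1 − e^(−2.218) = 1 − 0.1088 ≈ 0.891

0.891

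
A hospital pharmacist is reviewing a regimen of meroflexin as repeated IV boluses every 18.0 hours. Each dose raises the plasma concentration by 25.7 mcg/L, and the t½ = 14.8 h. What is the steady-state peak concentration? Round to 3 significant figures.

k = ln 2 / 14.8 = 0.04683 h⁻¹
Fraction remaining after one interval: e^(−kτ) = e^(−0.04683 × 18.0) = 0.4304
R = 1 / (1 − 0.4304) = 1.756
Css,max = 25.7 × 1.756 ≈ 45.1 mcg/L

45.1 mcg/L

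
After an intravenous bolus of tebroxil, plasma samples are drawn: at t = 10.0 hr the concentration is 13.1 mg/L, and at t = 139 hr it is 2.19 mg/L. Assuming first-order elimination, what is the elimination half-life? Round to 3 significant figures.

k = ln(C₁/C₂) / (t₂ − t₁) = ln(13.1/2.19) / (139 − 10.0)
  = 1.789 / 129.0 = 0.01387 hr⁻¹
t½ = ln 2 / k = ln 2 / 0.01387 ≈ 50.0 hours

50.0 hours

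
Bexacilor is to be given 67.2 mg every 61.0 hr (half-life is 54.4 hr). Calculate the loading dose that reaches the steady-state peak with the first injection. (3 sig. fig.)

124 mg

k = ln 2 / 54.4 = 0.01274 hr⁻¹
Accumulation ratio R = 1 / (1 − e^(−kτ)) = 1 / (1 − e^(−0.01274×61.0)) = 1 / (1 − 0.4597) = 1.851
Loading dose = maintenance dose × R = 67.2 × 1.851 ≈ 124 mg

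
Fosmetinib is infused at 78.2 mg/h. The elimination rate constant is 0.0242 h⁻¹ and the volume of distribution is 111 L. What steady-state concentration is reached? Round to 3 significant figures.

29.1 µg/mL

CL = k · V = 0.0242 × 111 = 2.686 L/h
Css = rate / CL = 78.2 / 2.686 ≈ 29.1 µg/mL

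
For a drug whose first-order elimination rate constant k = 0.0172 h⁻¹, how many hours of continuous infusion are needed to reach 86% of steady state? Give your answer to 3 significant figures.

114 hours

f = 1 − e^(−kt)  ⇒  t = −ln(1 − f) / k
t = −ln(1 − 0.86) / 0.01720 = 1.966 / 0.01720 ≈ 114 hours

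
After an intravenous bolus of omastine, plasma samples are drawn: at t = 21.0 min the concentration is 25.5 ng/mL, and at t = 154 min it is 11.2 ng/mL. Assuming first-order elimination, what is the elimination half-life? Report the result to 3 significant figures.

k = ln(C₁/C₂) / (t₂ − t₁) = ln(25.5/11.2) / (154 − 21.0)
  = 0.8228 / 133.0 = 0.006186 min⁻¹
t½ = ln 2 / k = ln 2 / 0.006186 ≈ 112 minutes

112 minutes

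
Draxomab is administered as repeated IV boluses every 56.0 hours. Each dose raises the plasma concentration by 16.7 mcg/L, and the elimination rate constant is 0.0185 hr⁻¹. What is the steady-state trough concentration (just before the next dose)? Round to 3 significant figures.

Fraction remaining after one interval: e^(−kτ) = e^(−0.01850 × 56.0) = 0.3549
R = 1 / (1 − 0.3549) = 1.550
Css,max = 16.7 × 1.550 = 25.89 mcg/L
Css,min = Css,max × e^(−kτ) = 25.89 × 0.3549 ≈ 9.19 mcg/L

9.19 mcg/L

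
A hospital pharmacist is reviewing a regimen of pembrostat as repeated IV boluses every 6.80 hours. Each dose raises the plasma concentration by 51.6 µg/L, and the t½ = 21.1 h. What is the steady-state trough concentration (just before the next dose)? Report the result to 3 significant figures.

206 µg/L

k = ln 2 / 21.1 = 0.03285 h⁻¹
Fraction remaining after one interval: e^(−kτ) = e^(−0.03285 × 6.80) = 0.7998
R = 1 / (1 − 0.7998) = 4.995
Css,max = 51.6 × 4.995 = 257.8 µg/L
Css,min = Css,max × e^(−kτ) = 257.8 × 0.7998 ≈ 206 µg/L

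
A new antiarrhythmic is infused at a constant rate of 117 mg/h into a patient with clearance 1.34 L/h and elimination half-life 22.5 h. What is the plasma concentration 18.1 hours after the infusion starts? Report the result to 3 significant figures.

37.3 µg/mL

Css = rate / CL = 117 / 1.34 = 87.31 µg/mL
k = ln 2 / 22.5 = 0.03081 h⁻¹
C(t) = Css (1 − e^(−kt)) = 87.31 × (1 − e^(−0.5576)) = 87.31 × 0.4274 ≈ 37.3 µg/mL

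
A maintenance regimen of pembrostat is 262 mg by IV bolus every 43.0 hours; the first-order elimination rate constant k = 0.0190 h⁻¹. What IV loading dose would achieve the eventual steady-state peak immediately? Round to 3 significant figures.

Accumulation ratio R = 1 / (1 − e^(−kτ)) = 1 / (1 − e^(−0.01900×43.0)) = 1 / (1 − 0.4418) = 1.791
Loading dose = maintenance dose × R = 262 × 1.791 ≈ 469 mg

469 mg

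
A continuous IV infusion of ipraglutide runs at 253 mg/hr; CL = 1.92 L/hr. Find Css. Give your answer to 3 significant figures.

132 µg/mL

Css = infusion rate / CL = 253 / 1.92 ≈ 132 µg/mL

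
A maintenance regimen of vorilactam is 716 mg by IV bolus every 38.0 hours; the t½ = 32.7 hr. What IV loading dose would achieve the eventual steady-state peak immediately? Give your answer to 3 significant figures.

1290 mg

k = ln 2 / 32.7 = 0.02120 hr⁻¹
Accumulation ratio R = 1 / (1 − e^(−kτ)) = 1 / (1 − e^(−0.02120×38.0)) = 1 / (1 − 0.4469) = 1.808
Loading dose = maintenance dose × R = 716 × 1.808 ≈ 1290 mg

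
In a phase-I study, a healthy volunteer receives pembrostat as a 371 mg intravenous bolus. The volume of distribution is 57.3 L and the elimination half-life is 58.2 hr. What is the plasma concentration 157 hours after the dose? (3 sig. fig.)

0.998 µg/mL

C₀ = dose / V = 371 / 57.3 = 6.475 µg/mL
k = ln 2 / 58.2 = 0.01191 hr⁻¹
C(t) = C₀ e^(−kt) = 6.475 × e^(−0.01191 × 157) = 6.475 × e^(−1.870) = 6.475 × 0.1541 ≈ 0.998 µg/mL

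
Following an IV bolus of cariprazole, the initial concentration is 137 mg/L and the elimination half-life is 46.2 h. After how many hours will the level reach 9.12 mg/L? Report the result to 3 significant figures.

181 hours

k = ln 2 / 46.2 = 0.01500 h⁻¹
C(t) = C₀ e^(−kt)  ⇒  t = ln(C₀/C) / k
t = ln(137/9.12) / 0.01500 = 2.710 / 0.01500 ≈ 181 hours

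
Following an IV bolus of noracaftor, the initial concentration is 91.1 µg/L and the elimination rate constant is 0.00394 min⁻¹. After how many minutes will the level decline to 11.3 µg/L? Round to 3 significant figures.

530 minutes

C(t) = C₀ e^(−kt)  ⇒  t = ln(C₀/C) / k
t = ln(91.1/11.3) / 0.003940 = 2.087 / 0.003940 ≈ 530 minutes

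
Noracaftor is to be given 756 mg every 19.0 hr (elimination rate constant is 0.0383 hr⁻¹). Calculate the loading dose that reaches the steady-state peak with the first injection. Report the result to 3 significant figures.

1460 mg

Accumulation ratio R = 1 / (1 − e^(−kτ)) = 1 / (1 − e^(−0.03830×19.0)) = 1 / (1 − 0.4830) = 1.934
Loading dose = maintenance dose × R = 756 × 1.934 ≈ 1460 mg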